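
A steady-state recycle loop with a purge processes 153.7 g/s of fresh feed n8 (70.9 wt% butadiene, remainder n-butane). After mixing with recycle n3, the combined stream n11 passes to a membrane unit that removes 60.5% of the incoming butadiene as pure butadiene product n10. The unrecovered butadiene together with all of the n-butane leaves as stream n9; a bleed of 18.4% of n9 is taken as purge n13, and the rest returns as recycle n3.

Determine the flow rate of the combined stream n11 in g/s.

n-butane enters only via n8 and leaves only via the purge: 153.7×0.291 = 0.184×(n-butane in n9), and the membrane unit passes all n-butane, so n-butane in n11 = n-butane in n9 = 243.08 g/s.
butadiene in n11: m_A = 153.7×0.709 + (1−0.184)·(1−0.605)·m_A, so m_A = 108.97/0.6777 = 160.8 g/s.
n11 = 160.8 + 243.08 = 403.88 g/s.

403.9 g/s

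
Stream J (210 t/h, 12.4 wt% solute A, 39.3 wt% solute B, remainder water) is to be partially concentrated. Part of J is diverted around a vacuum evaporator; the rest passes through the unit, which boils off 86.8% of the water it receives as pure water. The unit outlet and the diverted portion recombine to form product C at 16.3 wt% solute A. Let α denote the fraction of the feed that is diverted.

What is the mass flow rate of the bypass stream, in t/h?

90.15 t/h

All 210×0.124 = 26.04 t/h of solute A reaches C, so C = 26.04/0.163 = 159.75 t/h and vapour = 50.245 t/h.
The evaporator receives (1−α)·210 of feed at 0.483 water and removes 0.868 of that water:
0.868×0.483×(1−α)×210 = 50.245
(1−α) = 50.245/88.041 = 0.5707;  α = 0.4293.
Bypass flow = 0.4293×210 = 90.152 t/h.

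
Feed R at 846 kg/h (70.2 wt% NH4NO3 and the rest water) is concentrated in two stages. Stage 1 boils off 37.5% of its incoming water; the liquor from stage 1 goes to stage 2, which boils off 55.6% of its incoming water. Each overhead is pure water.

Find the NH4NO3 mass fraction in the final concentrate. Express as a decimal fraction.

0.895

water in feed = 846×0.298 = 252.11 kg/h.
After stage 1: water left = (1−0.375)×252.11 = 157.57; stream total = 751.46 kg/h.
After stage 2: water left = (1−0.556)×157.57 = 69.96; final concentrate = 663.85 kg/h.
NH4NO3 fraction = 593.89/663.85 = 0.895.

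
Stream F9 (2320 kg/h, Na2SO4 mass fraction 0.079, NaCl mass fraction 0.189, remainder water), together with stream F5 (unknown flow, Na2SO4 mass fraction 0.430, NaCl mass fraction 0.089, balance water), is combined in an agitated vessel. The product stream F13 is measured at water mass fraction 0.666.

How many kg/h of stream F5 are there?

Let F5 be the unknown flow. Total out = 2320 + F5.
water balance: 1698.2 + 0.481·F5 = 0.666·(2320 + F5)
(0.481 − 0.666)·F5 = 0.666×2320 − 1698.2 = -153.12
F5 = -153.12 / -0.185 = 827.68 kg/h

827.7 kg/h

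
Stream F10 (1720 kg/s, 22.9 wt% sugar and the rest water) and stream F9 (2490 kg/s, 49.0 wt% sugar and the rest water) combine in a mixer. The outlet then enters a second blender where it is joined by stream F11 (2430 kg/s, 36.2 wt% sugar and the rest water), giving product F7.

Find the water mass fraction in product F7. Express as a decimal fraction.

0.6245

Overall, product flow = 6640 kg/s.
water in = 1720×0.771 + 2490×0.510 + 2430×0.638 = 4146.4 kg/s.
water fraction in F7 = 0.6245.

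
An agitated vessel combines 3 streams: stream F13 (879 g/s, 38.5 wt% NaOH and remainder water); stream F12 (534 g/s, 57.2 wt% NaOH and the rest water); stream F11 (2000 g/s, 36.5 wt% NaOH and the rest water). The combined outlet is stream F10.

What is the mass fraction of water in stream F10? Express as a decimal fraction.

0.597

Total flow out = 879 + 534 + 2000 = 3413 g/s.
water in = 879×0.615 + 534×0.428 + 2000×0.635 = 2039.1 g/s.
water mass fraction in F10 = 2039.1/3413 = 0.597.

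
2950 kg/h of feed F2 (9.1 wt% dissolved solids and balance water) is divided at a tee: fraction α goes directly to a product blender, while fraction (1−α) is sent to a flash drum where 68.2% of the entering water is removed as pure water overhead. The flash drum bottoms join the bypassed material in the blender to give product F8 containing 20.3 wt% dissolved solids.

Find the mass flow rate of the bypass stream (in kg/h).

All 2950×0.091 = 268.45 kg/h of dissolved solids reaches F8, so F8 = 268.45/0.203 = 1322.4 kg/h and vapour = 1627.6 kg/h.
The evaporator receives (1−α)·2950 of feed at 0.909 water and removes 0.682 of that water:
0.682×0.909×(1−α)×2950 = 1627.6
(1−α) = 1627.6/1828.8 = 0.8900;  α = 0.1100.
Bypass flow = 0.1100×2950 = 324.6 kg/h.

324.6 kg/h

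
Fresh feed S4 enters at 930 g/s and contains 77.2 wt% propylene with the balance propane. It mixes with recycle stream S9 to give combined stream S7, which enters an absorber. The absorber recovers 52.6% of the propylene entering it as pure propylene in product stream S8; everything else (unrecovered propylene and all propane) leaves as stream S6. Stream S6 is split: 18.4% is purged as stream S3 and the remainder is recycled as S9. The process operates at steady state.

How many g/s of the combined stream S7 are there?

propane enters only via S4 and leaves only via the purge: 930×0.228 = 0.184×(propane in S6), and the absorber passes all propane, so propane in S7 = propane in S6 = 1152.4 g/s.
propylene in S7: m_A = 930×0.772 + (1−0.184)·(1−0.526)·m_A, so m_A = 717.96/0.6132 = 1170.8 g/s.
S7 = 1170.8 + 1152.4 = 2323.2 g/s.

2323 g/s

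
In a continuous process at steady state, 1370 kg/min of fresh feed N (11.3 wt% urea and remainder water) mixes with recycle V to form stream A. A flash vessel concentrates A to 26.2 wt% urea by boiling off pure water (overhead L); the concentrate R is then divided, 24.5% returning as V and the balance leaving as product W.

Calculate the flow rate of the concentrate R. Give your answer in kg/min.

782.6 kg/min

Overall urea balance (none leaves overhead): urea in fresh feed = urea in product, i.e. 1370×0.113 = (1−0.245)·R·0.262.
R = 154.81/(0.262×0.755) = 782.62 kg/min.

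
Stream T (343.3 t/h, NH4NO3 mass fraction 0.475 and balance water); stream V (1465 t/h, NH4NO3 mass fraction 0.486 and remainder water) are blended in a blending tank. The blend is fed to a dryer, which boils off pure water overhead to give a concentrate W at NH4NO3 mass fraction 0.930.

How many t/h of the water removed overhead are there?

867.4 t/h

NH4NO3 entering = 343.3×0.475 + 1465×0.486 = 875.06 t/h.
All NH4NO3 reports to W, so W = 875.06/0.930 = 940.92 t/h.
Total feed = 1808.3 t/h; overhead = 1808.3 − 940.92 = 867.38 t/h.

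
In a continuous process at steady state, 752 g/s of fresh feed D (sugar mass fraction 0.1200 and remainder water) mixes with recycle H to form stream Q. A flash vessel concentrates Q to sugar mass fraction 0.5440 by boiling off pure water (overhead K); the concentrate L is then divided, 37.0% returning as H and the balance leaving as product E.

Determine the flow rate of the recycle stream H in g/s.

97.42 g/s

Overall sugar balance (none leaves overhead): sugar in fresh feed = sugar in product, i.e. 752×0.120 = (1−0.370)·L·0.544.
L = 90.24/(0.544×0.630) = 263.31 g/s.
Recycle H = 0.370×263.31 = 97.423 g/s.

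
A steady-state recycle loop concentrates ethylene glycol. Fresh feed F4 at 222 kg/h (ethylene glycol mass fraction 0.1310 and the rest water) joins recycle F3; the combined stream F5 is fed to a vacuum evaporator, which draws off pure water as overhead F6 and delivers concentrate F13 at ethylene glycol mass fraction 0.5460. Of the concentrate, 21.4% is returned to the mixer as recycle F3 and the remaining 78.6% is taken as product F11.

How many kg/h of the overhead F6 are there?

Overall ethylene glycol balance (none leaves overhead): ethylene glycol in fresh feed = ethylene glycol in product, i.e. 222×0.131 = (1−0.214)·F13·0.546.
F13 = 29.082/(0.546×0.786) = 67.766 kg/h.
Recycle F3 = 0.214×67.766 = 14.502 kg/h.
Combined feed F5 = 222 + 14.502 = 236.5 kg/h.
Overhead F6 = F5 − F13 = 236.5 − 67.766 = 168.74 kg/h.

168.7 kg/h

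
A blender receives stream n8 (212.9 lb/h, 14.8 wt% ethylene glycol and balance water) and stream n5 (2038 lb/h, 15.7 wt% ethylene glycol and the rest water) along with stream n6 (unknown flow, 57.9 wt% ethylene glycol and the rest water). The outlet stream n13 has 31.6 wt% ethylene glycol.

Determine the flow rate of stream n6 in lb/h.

1368 lb/h

Let n6 be the unknown flow. Total out = 2250.9 + n6.
ethylene glycol balance: 351.48 + 0.579·n6 = 0.316·(2250.9 + n6)
(0.579 − 0.316)·n6 = 0.316×2250.9 − 351.48 = 359.81
n6 = 359.81 / 0.263 = 1368.1 lb/h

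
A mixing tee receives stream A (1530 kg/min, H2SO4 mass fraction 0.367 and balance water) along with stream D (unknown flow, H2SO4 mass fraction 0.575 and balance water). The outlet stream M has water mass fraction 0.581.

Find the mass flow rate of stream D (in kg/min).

510 kg/min

Let D be the unknown flow. Total out = 1530 + D.
water balance: 968.49 + 0.425·D = 0.581·(1530 + D)
(0.425 − 0.581)·D = 0.581×1530 − 968.49 = -79.56
D = -79.56 / -0.156 = 510 kg/min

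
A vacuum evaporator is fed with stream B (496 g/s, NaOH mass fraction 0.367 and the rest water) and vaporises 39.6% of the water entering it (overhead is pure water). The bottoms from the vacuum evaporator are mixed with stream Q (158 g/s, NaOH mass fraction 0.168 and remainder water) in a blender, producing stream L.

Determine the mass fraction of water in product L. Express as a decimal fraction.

0.606

Vapour removed = 0.396×0.633×496 = 124.33 g/s; concentrate = 371.67 g/s.
water reaching the mixer = 189.64 (from concentrate) + 158×0.832 = 321.09 g/s.
Product flow = 371.67 + 158 = 529.67 g/s; water fraction = 0.606.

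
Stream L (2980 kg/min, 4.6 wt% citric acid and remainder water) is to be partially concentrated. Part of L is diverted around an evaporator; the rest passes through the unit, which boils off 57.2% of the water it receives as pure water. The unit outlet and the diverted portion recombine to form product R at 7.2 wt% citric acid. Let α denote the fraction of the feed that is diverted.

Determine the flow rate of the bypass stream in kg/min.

1008 kg/min

All 2980×0.046 = 137.08 kg/min of citric acid reaches R, so R = 137.08/0.072 = 1903.9 kg/min and vapour = 1076.1 kg/min.
The evaporator receives (1−α)·2980 of feed at 0.954 water and removes 0.572 of that water:
0.572×0.954×(1−α)×2980 = 1076.1
(1−α) = 1076.1/1626.2 = 0.6618;  α = 0.3382.
Bypass flow = 0.3382×2980 = 1008 kg/min.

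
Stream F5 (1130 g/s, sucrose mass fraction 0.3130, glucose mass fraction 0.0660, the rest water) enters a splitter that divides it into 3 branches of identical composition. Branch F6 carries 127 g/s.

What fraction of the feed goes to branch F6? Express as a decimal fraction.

0.112

Fraction to F6 = 127/1130 = 0.1124.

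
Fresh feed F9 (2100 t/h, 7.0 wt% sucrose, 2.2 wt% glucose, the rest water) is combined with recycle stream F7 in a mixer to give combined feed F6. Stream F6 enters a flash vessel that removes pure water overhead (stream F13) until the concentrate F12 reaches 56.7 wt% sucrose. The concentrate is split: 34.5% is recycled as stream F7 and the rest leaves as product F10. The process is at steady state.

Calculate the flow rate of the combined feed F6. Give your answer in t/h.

Overall sucrose balance (none leaves overhead): sucrose in fresh feed = sucrose in product, i.e. 2100×0.070 = (1−0.345)·F12·0.567.
F12 = 147/(0.567×0.655) = 395.82 t/h.
Recycle F7 = 0.345×395.82 = 136.56 t/h.
Combined feed F6 = 2100 + 136.56 = 2236.6 t/h.

2237 t/h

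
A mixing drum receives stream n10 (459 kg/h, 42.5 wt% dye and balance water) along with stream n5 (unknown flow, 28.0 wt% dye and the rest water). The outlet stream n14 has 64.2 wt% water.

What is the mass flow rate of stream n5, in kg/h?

Let n5 be the unknown flow. Total out = 459 + n5.
water balance: 263.92 + 0.720·n5 = 0.642·(459 + n5)
(0.720 − 0.642)·n5 = 0.642×459 − 263.92 = 30.753
n5 = 30.753 / 0.078 = 394.27 kg/h

394.3 kg/h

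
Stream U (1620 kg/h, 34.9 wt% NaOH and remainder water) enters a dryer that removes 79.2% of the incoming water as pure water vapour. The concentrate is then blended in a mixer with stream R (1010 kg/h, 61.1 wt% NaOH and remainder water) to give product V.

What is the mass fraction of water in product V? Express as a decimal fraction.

Vapour removed = 0.792×0.651×1620 = 835.26 kg/h; concentrate = 784.74 kg/h.
water reaching the mixer = 219.36 (from concentrate) + 1010×0.389 = 612.25 kg/h.
Product flow = 784.74 + 1010 = 1794.7 kg/h; water fraction = 0.341.

0.341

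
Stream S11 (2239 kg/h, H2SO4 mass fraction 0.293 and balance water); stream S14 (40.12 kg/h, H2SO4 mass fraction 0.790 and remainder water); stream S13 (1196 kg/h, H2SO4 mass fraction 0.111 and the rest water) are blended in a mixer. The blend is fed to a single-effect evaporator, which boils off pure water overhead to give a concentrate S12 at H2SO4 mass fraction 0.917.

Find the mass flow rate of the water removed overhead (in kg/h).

H2SO4 entering = 2239×0.293 + 40.12×0.790 + 1196×0.111 = 820.48 kg/h.
All H2SO4 reports to S12, so S12 = 820.48/0.917 = 894.74 kg/h.
Total feed = 3475.1 kg/h; overhead = 3475.1 − 894.74 = 2580.4 kg/h.

2580 kg/h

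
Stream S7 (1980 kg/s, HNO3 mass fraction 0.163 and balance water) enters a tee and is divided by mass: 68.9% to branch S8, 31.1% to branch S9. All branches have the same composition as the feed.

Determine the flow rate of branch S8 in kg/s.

Branch S8 flow = 0.689×1980 = 1364.2 kg/s.

1364 kg/s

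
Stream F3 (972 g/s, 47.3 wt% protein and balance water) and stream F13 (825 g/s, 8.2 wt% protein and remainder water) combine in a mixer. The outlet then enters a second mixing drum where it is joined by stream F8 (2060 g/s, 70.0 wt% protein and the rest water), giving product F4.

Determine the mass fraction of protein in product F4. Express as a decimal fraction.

0.511

Overall, product flow = 3857 g/s.
protein in = 972×0.473 + 825×0.082 + 2060×0.700 = 1969.4 g/s.
protein fraction in F4 = 0.511.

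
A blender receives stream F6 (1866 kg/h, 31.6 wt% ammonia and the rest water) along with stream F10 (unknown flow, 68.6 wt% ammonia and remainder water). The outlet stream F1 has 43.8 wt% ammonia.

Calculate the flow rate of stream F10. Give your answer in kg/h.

918 kg/h

Let F10 be the unknown flow. Total out = 1866 + F10.
ammonia balance: 589.66 + 0.686·F10 = 0.438·(1866 + F10)
(0.686 − 0.438)·F10 = 0.438×1866 − 589.66 = 227.65
F10 = 227.65 / 0.248 = 917.95 kg/h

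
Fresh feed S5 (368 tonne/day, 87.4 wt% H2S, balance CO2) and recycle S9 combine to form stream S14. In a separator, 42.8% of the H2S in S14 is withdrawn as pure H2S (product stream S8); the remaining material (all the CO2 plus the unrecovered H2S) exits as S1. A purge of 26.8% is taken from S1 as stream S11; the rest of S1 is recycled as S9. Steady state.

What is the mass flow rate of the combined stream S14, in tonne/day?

726.3 tonne/day

CO2 enters only via S5 and leaves only via the purge: 368×0.126 = 0.268×(CO2 in S1), and the separator passes all CO2, so CO2 in S14 = CO2 in S1 = 173.01 tonne/day.
H2S in S14: m_A = 368×0.874 + (1−0.268)·(1−0.428)·m_A, so m_A = 321.63/0.5813 = 553.3 tonne/day.
S14 = 553.3 + 173.01 = 726.32 tonne/day.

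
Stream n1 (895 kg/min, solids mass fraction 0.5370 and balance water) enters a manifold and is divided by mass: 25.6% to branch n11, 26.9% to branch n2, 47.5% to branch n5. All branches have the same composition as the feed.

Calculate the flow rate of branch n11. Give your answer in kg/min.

Branch n11 flow = 0.256×895 = 229.12 kg/min.

229.1 kg/min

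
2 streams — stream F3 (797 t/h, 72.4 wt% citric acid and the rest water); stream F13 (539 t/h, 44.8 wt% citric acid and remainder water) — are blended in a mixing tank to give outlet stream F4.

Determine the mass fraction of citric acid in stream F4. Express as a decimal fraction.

0.613

Total flow out = 797 + 539 = 1336 t/h.
citric acid in = 797×0.724 + 539×0.448 = 818.5 t/h.
citric acid mass fraction in F4 = 818.5/1336 = 0.613.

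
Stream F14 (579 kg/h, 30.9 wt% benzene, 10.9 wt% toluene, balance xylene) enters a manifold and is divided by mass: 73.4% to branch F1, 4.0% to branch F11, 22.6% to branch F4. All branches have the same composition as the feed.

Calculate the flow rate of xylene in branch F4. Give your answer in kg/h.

76.16 kg/h

Branch F4 total = 0.226×579 = 130.85 kg/h.
xylene in F4 = 0.582×130.85 = 76.157 kg/h.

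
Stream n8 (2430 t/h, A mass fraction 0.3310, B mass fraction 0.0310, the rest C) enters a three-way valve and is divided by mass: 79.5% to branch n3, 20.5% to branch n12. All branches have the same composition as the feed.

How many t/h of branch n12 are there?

498.1 t/h

Branch n12 flow = 0.205×2430 = 498.15 t/h.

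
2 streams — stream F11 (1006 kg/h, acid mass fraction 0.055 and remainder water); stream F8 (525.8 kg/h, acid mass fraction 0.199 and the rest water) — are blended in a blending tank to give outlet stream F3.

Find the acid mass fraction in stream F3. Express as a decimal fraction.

Total flow out = 1006 + 525.8 = 1531.8 kg/h.
acid in = 1006×0.055 + 525.8×0.199 = 159.96 kg/h.
acid mass fraction in F3 = 159.96/1531.8 = 0.104.

0.104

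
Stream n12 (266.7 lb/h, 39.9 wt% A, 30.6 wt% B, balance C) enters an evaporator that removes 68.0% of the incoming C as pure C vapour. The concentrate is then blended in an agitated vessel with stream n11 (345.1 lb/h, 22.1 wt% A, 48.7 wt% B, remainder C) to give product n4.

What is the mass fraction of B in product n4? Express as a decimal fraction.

Vapour removed = 0.680×0.295×266.7 = 53.5 lb/h; concentrate = 213.2 lb/h.
B reaching the mixer = 81.61 (from concentrate) + 345.1×0.487 = 249.67 lb/h.
Product flow = 213.2 + 345.1 = 558.3 lb/h; B fraction = 0.447.

0.447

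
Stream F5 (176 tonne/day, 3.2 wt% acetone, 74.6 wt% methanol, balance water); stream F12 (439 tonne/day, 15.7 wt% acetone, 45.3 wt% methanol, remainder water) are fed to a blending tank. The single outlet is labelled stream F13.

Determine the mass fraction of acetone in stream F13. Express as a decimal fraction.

0.121

Total flow out = 176 + 439 = 615 tonne/day.
acetone in = 176×0.032 + 439×0.157 = 74.555 tonne/day.
acetone mass fraction in F13 = 74.555/615 = 0.121.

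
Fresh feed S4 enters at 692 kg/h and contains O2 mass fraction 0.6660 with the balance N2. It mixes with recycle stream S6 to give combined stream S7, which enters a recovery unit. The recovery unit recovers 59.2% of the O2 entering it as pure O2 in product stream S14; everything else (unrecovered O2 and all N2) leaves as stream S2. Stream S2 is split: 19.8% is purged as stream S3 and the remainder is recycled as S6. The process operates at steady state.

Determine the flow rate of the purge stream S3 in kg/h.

N2 enters only via S4 and leaves only via the purge: 692×0.334 = 0.198×(N2 in S2), and the recovery unit passes all N2, so N2 in S7 = N2 in S2 = 1167.3 kg/h.
O2 in S7: m_A = 692×0.666 + (1−0.198)·(1−0.592)·m_A, so m_A = 460.87/0.6728 = 685.02 kg/h.
S2 = (1−0.592)×685.02 + 1167.3 = 1446.8 kg/h.
Purge S3 = 0.198×1446.8 = 286.47 kg/h.

286.5 kg/h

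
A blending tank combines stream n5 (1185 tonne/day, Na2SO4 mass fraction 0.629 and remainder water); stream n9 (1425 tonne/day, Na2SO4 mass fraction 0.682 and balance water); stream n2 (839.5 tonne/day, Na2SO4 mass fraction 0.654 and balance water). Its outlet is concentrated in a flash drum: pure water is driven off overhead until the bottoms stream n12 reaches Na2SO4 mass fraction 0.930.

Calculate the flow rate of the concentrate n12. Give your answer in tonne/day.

2437 tonne/day

Na2SO4 entering = 1185×0.629 + 1425×0.682 + 839.5×0.654 = 2266.2 tonne/day.
All Na2SO4 reports to n12, so n12 = 2266.2/0.930 = 2436.8 tonne/day.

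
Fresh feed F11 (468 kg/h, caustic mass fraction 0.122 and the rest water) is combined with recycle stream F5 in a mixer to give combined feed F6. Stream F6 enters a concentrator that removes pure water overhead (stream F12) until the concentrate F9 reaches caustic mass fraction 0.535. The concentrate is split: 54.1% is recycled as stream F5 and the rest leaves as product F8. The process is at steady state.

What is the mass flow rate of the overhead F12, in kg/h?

361.3 kg/h

Overall caustic balance (none leaves overhead): caustic in fresh feed = caustic in product, i.e. 468×0.122 = (1−0.541)·F9·0.535.
F9 = 57.096/(0.535×0.459) = 232.51 kg/h.
Recycle F5 = 0.541×232.51 = 125.79 kg/h.
Combined feed F6 = 468 + 125.79 = 593.79 kg/h.
Overhead F12 = F6 − F9 = 593.79 − 232.51 = 361.28 kg/h.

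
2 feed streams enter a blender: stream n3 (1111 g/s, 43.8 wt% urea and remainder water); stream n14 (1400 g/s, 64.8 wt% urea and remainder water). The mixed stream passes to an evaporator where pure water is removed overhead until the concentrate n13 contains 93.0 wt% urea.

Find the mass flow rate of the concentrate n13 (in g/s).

urea entering = 1111×0.438 + 1400×0.648 = 1393.8 g/s.
All urea reports to n13, so n13 = 1393.8/0.930 = 1498.7 g/s.

1499 g/s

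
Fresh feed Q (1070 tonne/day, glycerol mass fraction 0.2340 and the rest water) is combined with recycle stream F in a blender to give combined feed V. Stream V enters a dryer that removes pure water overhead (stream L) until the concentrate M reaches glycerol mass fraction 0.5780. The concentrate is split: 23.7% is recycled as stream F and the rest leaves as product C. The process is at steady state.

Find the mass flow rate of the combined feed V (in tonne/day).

1205 tonne/day

Overall glycerol balance (none leaves overhead): glycerol in fresh feed = glycerol in product, i.e. 1070×0.234 = (1−0.237)·M·0.578.
M = 250.38/(0.578×0.763) = 567.74 tonne/day.
Recycle F = 0.237×567.74 = 134.55 tonne/day.
Combined feed V = 1070 + 134.55 = 1204.6 tonne/day.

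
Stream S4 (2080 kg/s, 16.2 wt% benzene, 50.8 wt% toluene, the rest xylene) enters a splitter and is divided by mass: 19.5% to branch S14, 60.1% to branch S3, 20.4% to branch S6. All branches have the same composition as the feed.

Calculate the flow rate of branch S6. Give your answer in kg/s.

424.3 kg/s

Branch S6 flow = 0.204×2080 = 424.32 kg/s.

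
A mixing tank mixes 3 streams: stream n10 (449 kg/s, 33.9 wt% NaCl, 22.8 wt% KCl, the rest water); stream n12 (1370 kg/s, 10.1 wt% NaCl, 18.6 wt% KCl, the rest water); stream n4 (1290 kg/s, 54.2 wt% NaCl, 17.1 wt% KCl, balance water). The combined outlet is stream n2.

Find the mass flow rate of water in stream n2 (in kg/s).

1541 kg/s

water out = water in = 449×0.433 + 1370×0.713 + 1290×0.287 = 1541.5 kg/s.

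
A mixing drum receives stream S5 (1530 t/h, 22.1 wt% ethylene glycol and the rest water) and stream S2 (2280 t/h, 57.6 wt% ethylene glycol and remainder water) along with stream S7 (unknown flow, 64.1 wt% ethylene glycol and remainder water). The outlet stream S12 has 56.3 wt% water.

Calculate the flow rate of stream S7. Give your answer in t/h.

66.47 t/h

Let S7 be the unknown flow. Total out = 3810 + S7.
water balance: 2158.6 + 0.359·S7 = 0.563·(3810 + S7)
(0.359 − 0.563)·S7 = 0.563×3810 − 2158.6 = -13.56
S7 = -13.56 / -0.204 = 66.471 t/h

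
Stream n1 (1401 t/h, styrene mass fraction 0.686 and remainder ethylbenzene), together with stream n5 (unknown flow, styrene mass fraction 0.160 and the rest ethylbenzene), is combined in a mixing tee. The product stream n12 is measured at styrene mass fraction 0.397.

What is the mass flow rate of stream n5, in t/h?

Let n5 be the unknown flow. Total out = 1401 + n5.
styrene balance: 961.09 + 0.160·n5 = 0.397·(1401 + n5)
(0.160 − 0.397)·n5 = 0.397×1401 − 961.09 = -404.89
n5 = -404.89 / -0.237 = 1708.4 t/h

1708 t/h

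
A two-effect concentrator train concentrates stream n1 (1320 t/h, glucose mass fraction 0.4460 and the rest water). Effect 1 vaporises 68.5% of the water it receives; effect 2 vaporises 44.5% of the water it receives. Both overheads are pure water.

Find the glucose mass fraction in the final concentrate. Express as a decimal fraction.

water in feed = 1320×0.554 = 731.28 t/h.
After stage 1: water left = (1−0.685)×731.28 = 230.35; stream total = 819.07 t/h.
After stage 2: water left = (1−0.445)×230.35 = 127.85; final concentrate = 716.57 t/h.
glucose fraction = 588.72/716.57 = 0.8216.

0.8216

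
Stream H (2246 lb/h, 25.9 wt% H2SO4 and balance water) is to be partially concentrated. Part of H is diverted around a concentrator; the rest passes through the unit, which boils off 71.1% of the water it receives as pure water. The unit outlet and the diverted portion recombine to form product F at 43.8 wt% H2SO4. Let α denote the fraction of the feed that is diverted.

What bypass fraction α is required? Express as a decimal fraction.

0.224

All 2246×0.259 = 581.71 lb/h of H2SO4 reaches F, so F = 581.71/0.438 = 1328.1 lb/h and vapour = 917.89 lb/h.
The evaporator receives (1−α)·2246 of feed at 0.741 water and removes 0.711 of that water:
0.711×0.741×(1−α)×2246 = 917.89
(1−α) = 917.89/1183.3 = 0.7757;  α = 0.2243.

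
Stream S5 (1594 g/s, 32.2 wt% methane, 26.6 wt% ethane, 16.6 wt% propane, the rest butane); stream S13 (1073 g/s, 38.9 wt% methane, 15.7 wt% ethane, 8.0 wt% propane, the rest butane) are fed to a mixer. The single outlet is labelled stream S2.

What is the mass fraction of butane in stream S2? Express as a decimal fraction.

0.2975

Total flow out = 1594 + 1073 = 2667 g/s.
butane in = 1594×0.246 + 1073×0.374 = 793.43 g/s.
butane mass fraction in S2 = 793.43/2667 = 0.2975.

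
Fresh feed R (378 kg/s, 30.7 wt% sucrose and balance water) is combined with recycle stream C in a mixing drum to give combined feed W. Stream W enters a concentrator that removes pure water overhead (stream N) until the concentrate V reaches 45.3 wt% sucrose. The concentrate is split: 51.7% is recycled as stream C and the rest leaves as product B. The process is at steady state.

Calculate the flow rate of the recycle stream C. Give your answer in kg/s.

Overall sucrose balance (none leaves overhead): sucrose in fresh feed = sucrose in product, i.e. 378×0.307 = (1−0.517)·V·0.453.
V = 116.05/(0.453×0.483) = 530.38 kg/s.
Recycle C = 0.517×530.38 = 274.21 kg/s.

274.2 kg/s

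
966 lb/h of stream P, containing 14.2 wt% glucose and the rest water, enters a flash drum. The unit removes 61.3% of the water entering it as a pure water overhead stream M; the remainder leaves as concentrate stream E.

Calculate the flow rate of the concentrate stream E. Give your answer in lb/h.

water entering = 966×0.858 = 828.83 lb/h; overhead removed = 0.613×828.83 = 508.07 lb/h.
Concentrate = 966 − 508.07 = 457.93 lb/h.

457.9 lb/h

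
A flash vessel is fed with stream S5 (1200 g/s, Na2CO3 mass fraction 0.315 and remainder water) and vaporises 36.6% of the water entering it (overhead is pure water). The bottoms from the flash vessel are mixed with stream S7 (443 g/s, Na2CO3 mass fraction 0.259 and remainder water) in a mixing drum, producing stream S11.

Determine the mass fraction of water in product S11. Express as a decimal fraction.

0.633

Vapour removed = 0.366×0.685×1200 = 300.85 g/s; concentrate = 899.15 g/s.
water reaching the mixer = 521.15 (from concentrate) + 443×0.741 = 849.41 g/s.
Product flow = 899.15 + 443 = 1342.1 g/s; water fraction = 0.633.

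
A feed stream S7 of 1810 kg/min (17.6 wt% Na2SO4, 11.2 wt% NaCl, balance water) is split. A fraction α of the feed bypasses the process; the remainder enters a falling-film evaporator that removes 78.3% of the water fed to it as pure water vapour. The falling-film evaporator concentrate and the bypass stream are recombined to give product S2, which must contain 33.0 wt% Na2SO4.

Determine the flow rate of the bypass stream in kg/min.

294.9 kg/min

All 1810×0.176 = 318.56 kg/min of Na2SO4 reaches S2, so S2 = 318.56/0.330 = 965.33 kg/min and vapour = 844.67 kg/min.
The evaporator receives (1−α)·1810 of feed at 0.712 water and removes 0.783 of that water:
0.783×0.712×(1−α)×1810 = 844.67
(1−α) = 844.67/1009.1 = 0.8371;  α = 0.1629.
Bypass flow = 0.1629×1810 = 294.89 kg/min.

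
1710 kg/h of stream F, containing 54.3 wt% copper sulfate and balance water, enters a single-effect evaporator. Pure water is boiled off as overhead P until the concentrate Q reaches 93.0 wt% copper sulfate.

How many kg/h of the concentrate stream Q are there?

copper sulfate is conserved: 1710×0.543 = 928.53 kg/h all reports to the concentrate.
Concentrate = 928.53/(target fraction) = 998.42 kg/h.

998.4 kg/h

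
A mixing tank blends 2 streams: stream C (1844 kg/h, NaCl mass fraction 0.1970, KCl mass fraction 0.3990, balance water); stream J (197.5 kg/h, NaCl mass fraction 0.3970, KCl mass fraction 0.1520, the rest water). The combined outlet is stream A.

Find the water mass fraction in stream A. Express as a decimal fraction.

0.4085

Total flow out = 1844 + 197.5 = 2041.5 kg/h.
water in = 1844×0.404 + 197.5×0.451 = 834.05 kg/h.
water mass fraction in A = 834.05/2041.5 = 0.4085.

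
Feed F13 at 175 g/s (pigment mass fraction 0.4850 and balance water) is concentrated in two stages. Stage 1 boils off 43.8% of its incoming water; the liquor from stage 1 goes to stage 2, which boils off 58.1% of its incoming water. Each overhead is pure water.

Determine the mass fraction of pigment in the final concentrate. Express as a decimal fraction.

0.8000

water in feed = 175×0.515 = 90.125 g/s.
After stage 1: water left = (1−0.438)×90.125 = 50.65; stream total = 135.53 g/s.
After stage 2: water left = (1−0.581)×50.65 = 21.222; final concentrate = 106.1 g/s.
pigment fraction = 84.875/106.1 = 0.8000.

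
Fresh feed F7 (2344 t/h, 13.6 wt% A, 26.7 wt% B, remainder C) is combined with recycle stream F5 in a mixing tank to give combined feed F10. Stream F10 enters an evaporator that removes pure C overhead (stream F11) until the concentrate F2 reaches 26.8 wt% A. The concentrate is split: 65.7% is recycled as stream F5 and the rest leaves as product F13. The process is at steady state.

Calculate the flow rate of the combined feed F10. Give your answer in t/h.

Overall A balance (none leaves overhead): A in fresh feed = A in product, i.e. 2344×0.136 = (1−0.657)·F2·0.268.
F2 = 318.78/(0.268×0.343) = 3467.9 t/h.
Recycle F5 = 0.657×3467.9 = 2278.4 t/h.
Combined feed F10 = 2344 + 2278.4 = 4622.4 t/h.

4622 t/h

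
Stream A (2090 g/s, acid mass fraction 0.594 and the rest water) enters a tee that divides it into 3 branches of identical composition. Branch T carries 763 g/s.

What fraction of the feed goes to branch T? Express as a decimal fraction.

0.365

Fraction to T = 763/2090 = 0.3651.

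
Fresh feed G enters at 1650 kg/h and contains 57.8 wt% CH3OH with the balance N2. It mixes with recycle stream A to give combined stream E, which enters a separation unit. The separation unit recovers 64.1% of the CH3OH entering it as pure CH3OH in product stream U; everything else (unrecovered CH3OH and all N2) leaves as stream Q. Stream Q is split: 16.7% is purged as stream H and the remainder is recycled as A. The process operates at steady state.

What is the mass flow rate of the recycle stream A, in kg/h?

3880 kg/h

N2 enters only via G and leaves only via the purge: 1650×0.422 = 0.167×(N2 in Q), and the separation unit passes all N2, so N2 in E = N2 in Q = 4169.5 kg/h.
CH3OH in E: m_A = 1650×0.578 + (1−0.167)·(1−0.641)·m_A, so m_A = 953.7/0.7010 = 1360.6 kg/h.
Q = (1−0.641)×1360.6 + 4169.5 = 4657.9 kg/h.
Recycle A = (1−0.167)×4657.9 = 3880 kg/h.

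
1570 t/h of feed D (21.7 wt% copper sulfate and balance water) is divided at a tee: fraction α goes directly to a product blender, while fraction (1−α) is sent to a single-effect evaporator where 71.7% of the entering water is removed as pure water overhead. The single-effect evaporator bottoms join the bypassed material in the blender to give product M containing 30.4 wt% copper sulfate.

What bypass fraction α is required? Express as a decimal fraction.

All 1570×0.217 = 340.69 t/h of copper sulfate reaches M, so M = 340.69/0.304 = 1120.7 t/h and vapour = 449.31 t/h.
The evaporator receives (1−α)·1570 of feed at 0.783 water and removes 0.717 of that water:
0.717×0.783×(1−α)×1570 = 449.31
(1−α) = 449.31/881.42 = 0.5098;  α = 0.4902.

0.490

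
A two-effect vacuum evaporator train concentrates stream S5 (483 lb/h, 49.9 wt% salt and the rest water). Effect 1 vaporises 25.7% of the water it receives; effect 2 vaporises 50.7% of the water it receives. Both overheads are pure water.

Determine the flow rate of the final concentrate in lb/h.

water in feed = 483×0.501 = 241.98 lb/h.
After stage 1: water left = (1−0.257)×241.98 = 179.79; stream total = 420.81 lb/h.
After stage 2: water left = (1−0.507)×179.79 = 88.638; final concentrate = 329.66 lb/h.

329.7 lb/h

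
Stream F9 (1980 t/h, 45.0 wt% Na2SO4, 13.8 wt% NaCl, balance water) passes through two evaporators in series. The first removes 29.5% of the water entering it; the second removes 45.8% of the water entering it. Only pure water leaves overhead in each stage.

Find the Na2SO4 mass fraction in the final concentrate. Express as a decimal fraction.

water in feed = 1980×0.412 = 815.76 t/h.
After stage 1: water left = (1−0.295)×815.76 = 575.11; stream total = 1739.4 t/h.
After stage 2: water left = (1−0.458)×575.11 = 311.71; final concentrate = 1476 t/h.
Na2SO4 fraction = 891/1476 = 0.6037.

0.6037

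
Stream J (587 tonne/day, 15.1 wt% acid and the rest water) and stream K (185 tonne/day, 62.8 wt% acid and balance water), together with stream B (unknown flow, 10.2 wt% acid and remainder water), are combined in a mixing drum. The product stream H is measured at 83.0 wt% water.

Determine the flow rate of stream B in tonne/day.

Let B be the unknown flow. Total out = 772 + B.
water balance: 567.18 + 0.898·B = 0.830·(772 + B)
(0.898 − 0.830)·B = 0.830×772 − 567.18 = 73.577
B = 73.577 / 0.068 = 1082 tonne/day

1082 tonne/day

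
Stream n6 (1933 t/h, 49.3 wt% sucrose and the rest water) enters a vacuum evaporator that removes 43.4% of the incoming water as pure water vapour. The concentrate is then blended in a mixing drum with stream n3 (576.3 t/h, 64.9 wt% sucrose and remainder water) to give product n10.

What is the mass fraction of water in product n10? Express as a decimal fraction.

0.363

Vapour removed = 0.434×0.507×1933 = 425.33 t/h; concentrate = 1507.7 t/h.
water reaching the mixer = 554.7 (from concentrate) + 576.3×0.351 = 756.98 t/h.
Product flow = 1507.7 + 576.3 = 2084 t/h; water fraction = 0.363.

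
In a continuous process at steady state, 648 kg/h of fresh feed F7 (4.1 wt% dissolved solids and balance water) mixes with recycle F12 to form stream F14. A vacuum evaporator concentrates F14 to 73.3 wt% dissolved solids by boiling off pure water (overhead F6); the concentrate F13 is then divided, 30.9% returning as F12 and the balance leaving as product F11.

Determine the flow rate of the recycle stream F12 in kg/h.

16.21 kg/h

Overall dissolved solids balance (none leaves overhead): dissolved solids in fresh feed = dissolved solids in product, i.e. 648×0.041 = (1−0.309)·F13·0.733.
F13 = 26.568/(0.733×0.691) = 52.454 kg/h.
Recycle F12 = 0.309×52.454 = 16.208 kg/h.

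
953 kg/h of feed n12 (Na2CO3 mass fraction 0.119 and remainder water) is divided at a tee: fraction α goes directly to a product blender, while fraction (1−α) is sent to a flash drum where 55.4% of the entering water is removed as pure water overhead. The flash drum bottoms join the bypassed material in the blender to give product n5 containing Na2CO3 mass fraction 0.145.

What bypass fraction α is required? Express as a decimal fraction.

All 953×0.119 = 113.41 kg/h of Na2CO3 reaches n5, so n5 = 113.41/0.145 = 782.12 kg/h and vapour = 170.88 kg/h.
The evaporator receives (1−α)·953 of feed at 0.881 water and removes 0.554 of that water:
0.554×0.881×(1−α)×953 = 170.88
(1−α) = 170.88/465.13 = 0.3674;  α = 0.6326.

0.633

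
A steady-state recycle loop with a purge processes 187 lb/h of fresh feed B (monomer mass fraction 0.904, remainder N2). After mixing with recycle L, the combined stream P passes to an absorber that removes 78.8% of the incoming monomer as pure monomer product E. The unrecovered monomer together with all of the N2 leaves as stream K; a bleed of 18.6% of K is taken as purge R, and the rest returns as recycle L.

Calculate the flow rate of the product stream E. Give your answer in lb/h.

161 lb/h

monomer in P: m_A = 187×0.904 + (1−0.186)·(1−0.788)·m_A, so m_A = 169.05/0.8274 = 204.3 lb/h.
Product E = 0.788×204.3 = 160.99 lb/h.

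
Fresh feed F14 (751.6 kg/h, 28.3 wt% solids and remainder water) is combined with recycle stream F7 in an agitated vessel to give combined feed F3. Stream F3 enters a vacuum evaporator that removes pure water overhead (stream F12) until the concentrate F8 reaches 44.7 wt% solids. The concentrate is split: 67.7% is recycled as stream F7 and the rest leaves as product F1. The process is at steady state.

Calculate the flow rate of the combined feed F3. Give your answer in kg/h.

Overall solids balance (none leaves overhead): solids in fresh feed = solids in product, i.e. 751.6×0.283 = (1−0.677)·F8·0.447.
F8 = 212.7/(0.447×0.323) = 1473.2 kg/h.
Recycle F7 = 0.677×1473.2 = 997.36 kg/h.
Combined feed F3 = 751.6 + 997.36 = 1749 kg/h.

1749 kg/h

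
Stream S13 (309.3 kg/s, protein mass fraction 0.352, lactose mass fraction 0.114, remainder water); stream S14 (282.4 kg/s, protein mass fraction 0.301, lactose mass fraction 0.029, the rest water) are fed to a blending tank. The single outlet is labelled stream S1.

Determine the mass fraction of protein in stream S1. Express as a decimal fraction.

0.328

Total flow out = 309.3 + 282.4 = 591.7 kg/s.
protein in = 309.3×0.352 + 282.4×0.301 = 193.88 kg/s.
protein mass fraction in S1 = 193.88/591.7 = 0.328.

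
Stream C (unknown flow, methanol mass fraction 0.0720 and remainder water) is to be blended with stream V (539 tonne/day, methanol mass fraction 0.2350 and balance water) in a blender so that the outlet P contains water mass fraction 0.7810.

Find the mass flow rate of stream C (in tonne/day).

Let C be the unknown flow. Total out = 539 + C.
water balance: 412.33 + 0.928·C = 0.781·(539 + C)
(0.928 − 0.781)·C = 0.781×539 − 412.33 = 8.624
C = 8.624 / 0.147 = 58.667 tonne/day

58.67 tonne/day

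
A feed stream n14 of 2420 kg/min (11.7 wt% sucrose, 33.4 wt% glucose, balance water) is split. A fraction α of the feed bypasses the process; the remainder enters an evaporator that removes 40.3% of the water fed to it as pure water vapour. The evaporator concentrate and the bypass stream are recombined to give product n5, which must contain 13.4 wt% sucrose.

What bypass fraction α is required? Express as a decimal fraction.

0.427

All 2420×0.117 = 283.14 kg/min of sucrose reaches n5, so n5 = 283.14/0.134 = 2113 kg/min and vapour = 307.01 kg/min.
The evaporator receives (1−α)·2420 of feed at 0.549 water and removes 0.403 of that water:
0.403×0.549×(1−α)×2420 = 307.01
(1−α) = 307.01/535.42 = 0.5734;  α = 0.4266.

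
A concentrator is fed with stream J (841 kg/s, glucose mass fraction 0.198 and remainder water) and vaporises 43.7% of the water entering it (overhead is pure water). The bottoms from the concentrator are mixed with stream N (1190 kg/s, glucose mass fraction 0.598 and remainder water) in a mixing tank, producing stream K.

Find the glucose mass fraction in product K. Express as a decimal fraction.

Vapour removed = 0.437×0.802×841 = 294.75 kg/s; concentrate = 546.25 kg/s.
glucose reaching the mixer = 166.52 (from concentrate) + 1190×0.598 = 878.14 kg/s.
Product flow = 546.25 + 1190 = 1736.3 kg/s; glucose fraction = 0.506.

0.506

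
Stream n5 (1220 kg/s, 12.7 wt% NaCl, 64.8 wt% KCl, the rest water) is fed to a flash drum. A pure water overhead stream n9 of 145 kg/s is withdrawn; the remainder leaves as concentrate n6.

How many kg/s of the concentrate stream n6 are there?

1075 kg/s

Concentrate = 1220 − 145 = 1075 kg/s.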